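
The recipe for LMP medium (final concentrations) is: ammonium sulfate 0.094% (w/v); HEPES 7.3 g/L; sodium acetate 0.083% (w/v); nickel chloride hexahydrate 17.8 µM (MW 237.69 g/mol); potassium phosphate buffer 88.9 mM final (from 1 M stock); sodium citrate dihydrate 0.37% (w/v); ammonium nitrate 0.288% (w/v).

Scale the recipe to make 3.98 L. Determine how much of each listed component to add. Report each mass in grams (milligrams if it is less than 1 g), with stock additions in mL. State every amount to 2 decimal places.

Scale factor relative to 1 L: 3.98.
ammonium sulfate: 0.094 g per 100 mL × 3980 mL ÷ 100 = 3.74 g
HEPES: 7.3 g/L × 3.98 L = 29.05 g
sodium acetate: 0.083 g per 100 mL × 3980 mL ÷ 100 = 3.30 g
nickel chloride hexahydrate: 17.8 µmol/L × 237.69 g/mol × 3.98 L ÷ 1000 = 16.84 mg
potassium phosphate buffer: C1V1 = C2V2 → 88.9 mM × 3980 mL ÷ 1000 mM = 353.82 mL
sodium citrate dihydrate: 0.37 g per 100 mL × 3980 mL ÷ 100 = 14.73 g
ammonium nitrate: 0.288 g per 100 mL × 3980 mL ÷ 100 = 11.46 g

ammonium sulfate 3.74 g; HEPES 29.05 g; sodium acetate 3.30 g; nickel chloride hexahydrate 16.84 mg; potassium phosphate buffer 353.82 mL; sodium citrate dihydrate 14.73 g; ammonium nitrate 11.46 g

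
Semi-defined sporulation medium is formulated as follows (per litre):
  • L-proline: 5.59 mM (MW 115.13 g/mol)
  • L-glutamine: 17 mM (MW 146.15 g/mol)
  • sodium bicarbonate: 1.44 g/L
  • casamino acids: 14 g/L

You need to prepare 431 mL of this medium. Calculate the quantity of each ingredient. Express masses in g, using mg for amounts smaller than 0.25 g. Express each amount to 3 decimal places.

Scale factor relative to 1 L: 0.431.
L-proline: 5.59 mmol/L × 115.13 g/mol × 0.431 L ÷ 1000 = 0.277 g
L-glutamine: 17 mmol/L × 146.15 g/mol × 0.431 L ÷ 1000 = 1.071 g
sodium bicarbonate: 1.44 g/L × 0.431 L = 0.621 g
casamino acids: 14 g/L × 0.431 L = 6.034 g

L-proline 0.277 g; L-glutamine 1.071 g; sodium bicarbonate 0.621 g; casamino acids 6.034 g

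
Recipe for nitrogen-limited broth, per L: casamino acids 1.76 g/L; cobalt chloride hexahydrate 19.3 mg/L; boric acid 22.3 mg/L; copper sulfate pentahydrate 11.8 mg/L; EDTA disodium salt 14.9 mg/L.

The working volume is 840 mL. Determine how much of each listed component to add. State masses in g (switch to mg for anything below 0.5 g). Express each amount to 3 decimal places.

Target volume = 840 mL = 0.84 L.
casamino acids: 1.76 g/L × 0.84 L = 1.478 g
cobalt chloride hexahydrate: 19.3 mg/L × 0.84 L = 16.212 mg
boric acid: 22.3 mg/L × 0.84 L = 18.732 mg
copper sulfate pentahydrate: 11.8 mg/L × 0.84 L = 9.912 mg
EDTA disodium salt: 14.9 mg/L × 0.84 L = 12.516 mg

casamino acids 1.478 g; cobalt chloride hexahydrate 16.212 mg; boric acid 18.732 mg; copper sulfate pentahydrate 9.912 mg; EDTA disodium salt 12.516 mg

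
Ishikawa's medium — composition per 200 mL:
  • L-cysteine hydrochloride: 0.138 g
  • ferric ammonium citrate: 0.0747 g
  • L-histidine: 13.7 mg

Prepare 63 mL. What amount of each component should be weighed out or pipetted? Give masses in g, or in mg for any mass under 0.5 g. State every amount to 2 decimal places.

Scale factor = 63 mL / 200 mL = 0.315.
L-cysteine hydrochloride: 0.138 g × (63 mL / 200 mL) = 0.04347 g = 43.47 mg
ferric ammonium citrate: 0.0747 g × (63 mL / 200 mL) = 0.0235305 g = 23.53 mg
L-histidine: 13.7 mg × (63 mL / 200 mL) = 4.32 mg

L-cysteine hydrochloride 43.47 mg; ferric ammonium citrate 23.53 mg; L-histidine 4.32 mg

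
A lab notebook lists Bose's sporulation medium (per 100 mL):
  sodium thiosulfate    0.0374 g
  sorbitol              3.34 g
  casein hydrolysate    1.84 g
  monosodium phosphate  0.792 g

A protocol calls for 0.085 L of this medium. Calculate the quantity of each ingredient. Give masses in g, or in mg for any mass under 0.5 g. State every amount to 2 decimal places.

sodium thiosulfate 31.79 mg; sorbitol 2.84 g; casein hydrolysate 1.56 g; monosodium phosphate 0.67 g

Ratio of target to recipe volume: 85 / 100 = 0.85.
sodium thiosulfate: 0.0374 g × (85 mL / 100 mL) = 0.03179 g = 31.79 mg
sorbitol: 3.34 g × (85 mL / 100 mL) = 2.84 g
casein hydrolysate: 1.84 g × (85 mL / 100 mL) = 1.56 g
monosodium phosphate: 0.792 g × (85 mL / 100 mL) = 0.67 g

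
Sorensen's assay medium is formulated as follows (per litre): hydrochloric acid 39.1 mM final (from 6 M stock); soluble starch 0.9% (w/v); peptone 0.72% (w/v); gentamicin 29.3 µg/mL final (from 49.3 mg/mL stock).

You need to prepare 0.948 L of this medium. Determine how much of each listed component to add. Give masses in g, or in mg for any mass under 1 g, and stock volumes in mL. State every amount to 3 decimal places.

Scale factor relative to 1 L: 0.948.
hydrochloric acid: dilute stock: 39.1 mM × 948 mL ÷ 6000 mM = 6.178 mL
soluble starch: 0.9 g per 100 mL × 948 mL ÷ 100 = 8.532 g
peptone: 0.72 g per 100 mL × 948 mL ÷ 100 = 6.826 g
gentamicin: C1V1 = C2V2 → 29.3 µg/mL × 948 mL ÷ 49300 µg/mL = 0.563 mL

hydrochloric acid 6.178 mL; soluble starch 8.532 g; peptone 6.826 g; gentamicin 0.563 mL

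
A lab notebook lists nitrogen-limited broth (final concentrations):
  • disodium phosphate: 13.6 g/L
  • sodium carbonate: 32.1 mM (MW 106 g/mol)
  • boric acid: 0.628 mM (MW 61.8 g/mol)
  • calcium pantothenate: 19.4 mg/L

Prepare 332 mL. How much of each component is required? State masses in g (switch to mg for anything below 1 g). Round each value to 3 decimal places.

Scale factor relative to 1 L: 0.332.
disodium phosphate: 13.6 g/L × 0.332 L = 4.515 g
sodium carbonate: 32.1 mmol/L × 106 g/mol × 0.332 L ÷ 1000 = 1.130 g
boric acid: 0.628 mmol/L × 61.8 mg/mmol × 0.332 L = 12.885 mg
calcium pantothenate: 19.4 mg/L × 0.332 L = 6.441 mg

disodium phosphate 4.515 g; sodium carbonate 1.130 g; boric acid 12.885 mg; calcium pantothenate 6.441 mg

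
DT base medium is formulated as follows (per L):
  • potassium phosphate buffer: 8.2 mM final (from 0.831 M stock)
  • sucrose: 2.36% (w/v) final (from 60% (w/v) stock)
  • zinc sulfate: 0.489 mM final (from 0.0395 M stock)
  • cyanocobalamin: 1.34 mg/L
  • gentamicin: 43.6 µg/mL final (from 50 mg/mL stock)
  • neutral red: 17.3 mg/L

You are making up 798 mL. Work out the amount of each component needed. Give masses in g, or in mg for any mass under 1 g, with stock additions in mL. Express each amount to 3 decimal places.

potassium phosphate buffer 7.874 mL; sucrose 31.388 mL; zinc sulfate 9.879 mL; cyanocobalamin 1.069 mg; gentamicin 0.696 mL; neutral red 13.805 mg

Scale factor relative to 1 L: 0.798.
potassium phosphate buffer: dilute stock: 8.2 mM × 798 mL ÷ 831 mM = 7.874 mL
sucrose: dilute stock: 2.36% ÷ 60% × 798 mL = 31.388 mL
zinc sulfate: V = C2·V2/C1 = 0.489 mM × 798 mL ÷ 39.5 mM = 9.879 mL
cyanocobalamin: 1.34 mg/L × 0.798 L = 1.069 mg
gentamicin: V = C2·V2/C1 = 43.6 µg/mL × 798 mL ÷ 50000 µg/mL = 0.696 mL
neutral red: 17.3 mg/L × 0.798 L = 13.805 mg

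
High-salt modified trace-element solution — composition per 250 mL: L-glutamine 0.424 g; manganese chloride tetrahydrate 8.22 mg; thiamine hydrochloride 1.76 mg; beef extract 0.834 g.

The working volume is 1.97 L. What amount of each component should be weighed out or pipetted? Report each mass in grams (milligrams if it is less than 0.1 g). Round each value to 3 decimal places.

Scale factor = 1970 mL / 250 mL = 7.88.
L-glutamine: 0.424 g × (1970 mL / 250 mL) = 3.341 g
manganese chloride tetrahydrate: 8.22 mg × (1970 mL / 250 mL) = 64.774 mg
thiamine hydrochloride: 1.76 mg × (1970 mL / 250 mL) = 13.869 mg
beef extract: 0.834 g × (1970 mL / 250 mL) = 6.572 g

L-glutamine 3.341 g; manganese chloride tetrahydrate 64.774 mg; thiamine hydrochloride 13.869 mg; beef extract 6.572 g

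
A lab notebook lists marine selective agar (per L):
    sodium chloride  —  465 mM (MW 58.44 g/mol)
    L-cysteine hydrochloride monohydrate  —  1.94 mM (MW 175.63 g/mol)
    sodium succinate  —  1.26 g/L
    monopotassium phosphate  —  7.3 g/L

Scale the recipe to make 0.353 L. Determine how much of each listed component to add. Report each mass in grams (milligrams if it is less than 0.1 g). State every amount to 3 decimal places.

sodium chloride 9.593 g; L-cysteine hydrochloride monohydrate 0.120 g; sodium succinate 0.445 g; monopotassium phosphate 2.577 g

Scale factor relative to 1 L: 0.353.
sodium chloride: 465 mmol/L × 58.44 g/mol × 0.353 L ÷ 1000 = 9.593 g
L-cysteine hydrochloride monohydrate: 1.94 mmol/L × 175.63 g/mol × 0.353 L ÷ 1000 = 0.120 g
sodium succinate: 1.26 g/L × 0.353 L = 0.445 g
monopotassium phosphate: 7.3 g/L × 0.353 L = 2.577 g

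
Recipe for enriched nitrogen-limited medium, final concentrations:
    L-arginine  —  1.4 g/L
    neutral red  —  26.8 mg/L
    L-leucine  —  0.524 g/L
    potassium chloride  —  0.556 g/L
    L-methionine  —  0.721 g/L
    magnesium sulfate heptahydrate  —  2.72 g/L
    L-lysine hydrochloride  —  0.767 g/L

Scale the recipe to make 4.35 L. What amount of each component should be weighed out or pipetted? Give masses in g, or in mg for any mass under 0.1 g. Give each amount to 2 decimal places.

L-arginine 6.09 g; neutral red 0.12 g; L-leucine 2.28 g; potassium chloride 2.42 g; L-methionine 3.14 g; magnesium sulfate heptahydrate 11.83 g; L-lysine hydrochloride 3.34 g

Working volume: 4.35 L.
L-arginine: 1.4 g/L × 4.35 L = 6.09 g
neutral red: 26.8 mg/L × 4.35 L = 116.58 mg = 0.12 g
L-leucine: 0.524 g/L × 4.35 L = 2.28 g
potassium chloride: 0.556 g/L × 4.35 L = 2.42 g
L-methionine: 0.721 g/L × 4.35 L = 3.14 g
magnesium sulfate heptahydrate: 2.72 g/L × 4.35 L = 11.83 g
L-lysine hydrochloride: 0.767 g/L × 4.35 L = 3.34 g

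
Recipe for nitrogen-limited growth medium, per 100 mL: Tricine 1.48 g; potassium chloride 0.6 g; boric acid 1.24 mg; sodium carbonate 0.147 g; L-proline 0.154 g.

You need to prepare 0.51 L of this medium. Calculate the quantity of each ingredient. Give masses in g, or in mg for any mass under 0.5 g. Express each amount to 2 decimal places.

Scale factor = 510 mL / 100 mL = 5.1.
Tricine: 1.48 g × (510 mL / 100 mL) = 7.55 g
potassium chloride: 0.6 g × (510 mL / 100 mL) = 3.06 g
boric acid: 1.24 mg × (510 mL / 100 mL) = 6.32 mg
sodium carbonate: 0.147 g × (510 mL / 100 mL) = 0.75 g
L-proline: 0.154 g × (510 mL / 100 mL) = 0.79 g

Tricine 7.55 g; potassium chloride 3.06 g; boric acid 6.32 mg; sodium carbonate 0.75 g; L-proline 0.79 g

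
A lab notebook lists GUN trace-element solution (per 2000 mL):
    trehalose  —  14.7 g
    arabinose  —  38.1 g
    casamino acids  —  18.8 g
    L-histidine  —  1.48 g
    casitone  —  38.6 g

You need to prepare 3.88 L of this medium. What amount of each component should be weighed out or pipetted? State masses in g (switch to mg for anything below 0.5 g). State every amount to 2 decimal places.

trehalose 28.52 g; arabinose 73.91 g; casamino acids 36.47 g; L-histidine 2.87 g; casitone 74.88 g

Ratio of target to recipe volume: 3880 / 2000 = 1.94.
trehalose: 14.7 g × (3880 mL / 2000 mL) = 28.52 g
arabinose: 38.1 g × (3880 mL / 2000 mL) = 73.91 g
casamino acids: 18.8 g × (3880 mL / 2000 mL) = 36.47 g
L-histidine: 1.48 g × (3880 mL / 2000 mL) = 2.87 g
casitone: 38.6 g × (3880 mL / 2000 mL) = 74.88 g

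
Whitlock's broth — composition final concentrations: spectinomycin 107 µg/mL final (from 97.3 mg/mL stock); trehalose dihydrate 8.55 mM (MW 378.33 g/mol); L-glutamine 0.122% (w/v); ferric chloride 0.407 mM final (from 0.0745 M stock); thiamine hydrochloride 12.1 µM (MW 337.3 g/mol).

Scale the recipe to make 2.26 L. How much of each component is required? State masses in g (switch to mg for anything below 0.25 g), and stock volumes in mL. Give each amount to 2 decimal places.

Working volume: 2.26 L.
spectinomycin: C1V1 = C2V2 → 107 µg/mL × 2260 mL ÷ 97300 µg/mL = 2.49 mL
trehalose dihydrate: 8.55 mmol/L × 378.33 g/mol × 2.26 L ÷ 1000 = 7.31 g
L-glutamine: 0.122% w/v = 1.22 g/L → 1.22 × 2.26 L = 2.76 g
ferric chloride: V = C2·V2/C1 = 0.407 mM × 2260 mL ÷ 74.5 mM = 12.35 mL
thiamine hydrochloride: 12.1 µmol/L × 337.3 g/mol × 2.26 L ÷ 1000 = 9.22 mg

spectinomycin 2.49 mL; trehalose dihydrate 7.31 g; L-glutamine 2.76 g; ferric chloride 12.35 mL; thiamine hydrochloride 9.22 mg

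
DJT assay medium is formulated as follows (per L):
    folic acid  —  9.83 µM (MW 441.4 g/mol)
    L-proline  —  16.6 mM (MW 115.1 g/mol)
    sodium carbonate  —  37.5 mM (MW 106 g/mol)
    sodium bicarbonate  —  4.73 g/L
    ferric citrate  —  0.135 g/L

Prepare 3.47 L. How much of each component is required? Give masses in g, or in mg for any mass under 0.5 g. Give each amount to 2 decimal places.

folic acid 15.06 mg; L-proline 6.63 g; sodium carbonate 13.79 g; sodium bicarbonate 16.41 g; ferric citrate 468.45 mg

Working volume: 3.47 L.
folic acid: 9.83 µmol/L × 441.4 g/mol × 3.47 L ÷ 1000 = 15.06 mg
L-proline: 16.6 mmol/L × 115.1 g/mol × 3.47 L ÷ 1000 = 6.63 g
sodium carbonate: 37.5 mmol/L × 106 g/mol × 3.47 L ÷ 1000 = 13.79 g
sodium bicarbonate: 4.73 g/L × 3.47 L = 16.41 g
ferric citrate: 0.135 g/L × 3.47 L = 0.46845 g = 468.45 mg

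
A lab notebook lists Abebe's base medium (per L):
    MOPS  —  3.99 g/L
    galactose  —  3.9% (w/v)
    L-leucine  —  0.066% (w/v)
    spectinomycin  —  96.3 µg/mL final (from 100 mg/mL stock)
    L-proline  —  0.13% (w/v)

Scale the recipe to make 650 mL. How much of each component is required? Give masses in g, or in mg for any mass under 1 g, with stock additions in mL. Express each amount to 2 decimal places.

MOPS 2.59 g; galactose 25.35 g; L-leucine 429.00 mg; spectinomycin 0.63 mL; L-proline 845.00 mg

Scale factor relative to 1 L: 0.65.
MOPS: 3.99 g/L × 0.65 L = 2.59 g
galactose: 3.9 g per 100 mL × 650 mL ÷ 100 = 25.35 g
L-leucine: 0.066 g per 100 mL × 650 mL ÷ 100 = 0.429 g = 429.00 mg
spectinomycin: C1V1 = C2V2 → 96.3 µg/mL × 650 mL ÷ 100000 µg/mL = 0.63 mL
L-proline: 0.13% w/v = 1.3 g/L → 1.3 × 0.65 L = 0.845 g = 845.00 mg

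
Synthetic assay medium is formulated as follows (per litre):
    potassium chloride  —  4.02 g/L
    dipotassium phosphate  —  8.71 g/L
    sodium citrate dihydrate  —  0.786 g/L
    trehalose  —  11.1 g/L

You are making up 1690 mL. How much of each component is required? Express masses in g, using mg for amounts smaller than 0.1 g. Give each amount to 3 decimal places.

potassium chloride 6.794 g; dipotassium phosphate 14.720 g; sodium citrate dihydrate 1.328 g; trehalose 18.759 g

Target volume = 1690 mL = 1.69 L.
potassium chloride: 4.02 g/L × 1.69 L = 6.794 g
dipotassium phosphate: 8.71 g/L × 1.69 L = 14.720 g
sodium citrate dihydrate: 0.786 g/L × 1.69 L = 1.328 g
trehalose: 11.1 g/L × 1.69 L = 18.759 g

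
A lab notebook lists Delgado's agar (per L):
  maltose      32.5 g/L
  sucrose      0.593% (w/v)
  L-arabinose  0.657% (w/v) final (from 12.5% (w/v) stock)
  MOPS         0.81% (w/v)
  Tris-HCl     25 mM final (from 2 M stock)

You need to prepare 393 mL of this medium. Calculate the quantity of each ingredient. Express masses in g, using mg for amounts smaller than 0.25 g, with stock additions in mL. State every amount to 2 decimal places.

maltose 12.77 g; sucrose 2.33 g; L-arabinose 20.66 mL; MOPS 3.18 g; Tris-HCl 4.91 mL

Scale factor relative to 1 L: 0.393.
maltose: 32.5 g/L × 0.393 L = 12.77 g
sucrose: 0.593% w/v = 5.93 g/L → 5.93 × 0.393 L = 2.33 g
L-arabinose: V = C2·V2/C1 = 0.657% ÷ 12.5% × 393 mL = 20.66 mL
MOPS: 0.81 g per 100 mL × 393 mL ÷ 100 = 3.18 g
Tris-HCl: C1V1 = C2V2 → 25 mM × 393 mL ÷ 2000 mM = 4.91 mL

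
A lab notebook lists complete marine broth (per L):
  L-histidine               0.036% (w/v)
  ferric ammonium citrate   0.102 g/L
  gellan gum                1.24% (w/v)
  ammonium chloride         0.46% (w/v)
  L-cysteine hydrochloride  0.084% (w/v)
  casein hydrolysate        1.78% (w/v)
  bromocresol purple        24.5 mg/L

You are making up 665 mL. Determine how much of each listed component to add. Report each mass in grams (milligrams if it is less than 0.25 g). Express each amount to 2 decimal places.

L-histidine 239.40 mg; ferric ammonium citrate 67.83 mg; gellan gum 8.25 g; ammonium chloride 3.06 g; L-cysteine hydrochloride 0.56 g; casein hydrolysate 11.84 g; bromocresol purple 16.29 mg

Working volume: 665 mL = 0.665 L.
L-histidine: 0.036 g per 100 mL × 665 mL ÷ 100 = 0.2394 g = 239.40 mg
ferric ammonium citrate: 0.102 g/L × 0.665 L = 0.06783 g = 67.83 mg
gellan gum: 1.24 g per 100 mL × 665 mL ÷ 100 = 8.25 g
ammonium chloride: 0.46% w/v = 4.6 g/L → 4.6 × 0.665 L = 3.06 g
L-cysteine hydrochloride: 0.084% w/v = 0.84 g/L → 0.84 × 0.665 L = 0.56 g
casein hydrolysate: 1.78 g per 100 mL × 665 mL ÷ 100 = 11.84 g
bromocresol purple: 24.5 mg/L × 0.665 L = 16.29 mg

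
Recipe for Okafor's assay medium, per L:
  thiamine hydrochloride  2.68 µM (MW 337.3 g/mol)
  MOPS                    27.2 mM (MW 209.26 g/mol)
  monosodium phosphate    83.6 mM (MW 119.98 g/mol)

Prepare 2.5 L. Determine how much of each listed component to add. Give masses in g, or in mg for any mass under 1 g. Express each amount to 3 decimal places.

Scale factor relative to 1 L: 2.5.
thiamine hydrochloride: 2.68 µmol/L × 337.3 g/mol × 2.5 L ÷ 1000 = 2.260 mg
MOPS: 27.2 mmol/L × 209.26 g/mol × 2.5 L ÷ 1000 = 14.230 g
monosodium phosphate: 83.6 mmol/L × 119.98 g/mol × 2.5 L ÷ 1000 = 25.076 g

thiamine hydrochloride 2.260 mg; MOPS 14.230 g; monosodium phosphate 25.076 g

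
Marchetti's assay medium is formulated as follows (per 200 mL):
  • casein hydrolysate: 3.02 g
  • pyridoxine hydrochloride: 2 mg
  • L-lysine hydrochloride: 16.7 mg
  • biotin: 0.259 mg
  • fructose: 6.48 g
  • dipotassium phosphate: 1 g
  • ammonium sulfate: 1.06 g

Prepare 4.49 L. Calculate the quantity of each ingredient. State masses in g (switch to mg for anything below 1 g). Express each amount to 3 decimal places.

Scale factor = 4490 mL / 200 mL = 22.45.
casein hydrolysate: 3.02 g × (4490 mL / 200 mL) = 67.799 g
pyridoxine hydrochloride: 2 mg × (4490 mL / 200 mL) = 44.900 mg
L-lysine hydrochloride: 16.7 mg × (4490 mL / 200 mL) = 374.915 mg
biotin: 0.259 mg × (4490 mL / 200 mL) = 5.815 mg
fructose: 6.48 g × (4490 mL / 200 mL) = 145.476 g
dipotassium phosphate: 1 g × (4490 mL / 200 mL) = 22.450 g
ammonium sulfate: 1.06 g × (4490 mL / 200 mL) = 23.797 g

casein hydrolysate 67.799 g; pyridoxine hydrochloride 44.900 mg; L-lysine hydrochloride 374.915 mg; biotin 5.815 mg; fructose 145.476 g; dipotassium phosphate 22.450 g; ammonium sulfate 23.797 g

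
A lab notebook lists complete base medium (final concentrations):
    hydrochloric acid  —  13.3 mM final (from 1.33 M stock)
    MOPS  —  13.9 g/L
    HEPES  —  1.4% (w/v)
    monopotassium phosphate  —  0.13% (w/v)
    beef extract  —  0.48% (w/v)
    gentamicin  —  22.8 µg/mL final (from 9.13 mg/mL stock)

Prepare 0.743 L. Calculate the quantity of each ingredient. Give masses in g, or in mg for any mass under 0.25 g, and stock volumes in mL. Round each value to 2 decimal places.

Working volume: 0.743 L.
hydrochloric acid: dilute stock: 13.3 mM × 743 mL ÷ 1330 mM = 7.43 mL
MOPS: 13.9 g/L × 0.743 L = 10.33 g
HEPES: 1.4% w/v = 14 g/L → 14 × 0.743 L = 10.40 g
monopotassium phosphate: 0.13% w/v = 1.3 g/L → 1.3 × 0.743 L = 0.97 g
beef extract: 0.48 g per 100 mL × 743 mL ÷ 100 = 3.57 g
gentamicin: C1V1 = C2V2 → 22.8 µg/mL × 743 mL ÷ 9130 µg/mL = 1.86 mL

hydrochloric acid 7.43 mL; MOPS 10.33 g; HEPES 10.40 g; monopotassium phosphate 0.97 g; beef extract 3.57 g; gentamicin 1.86 mL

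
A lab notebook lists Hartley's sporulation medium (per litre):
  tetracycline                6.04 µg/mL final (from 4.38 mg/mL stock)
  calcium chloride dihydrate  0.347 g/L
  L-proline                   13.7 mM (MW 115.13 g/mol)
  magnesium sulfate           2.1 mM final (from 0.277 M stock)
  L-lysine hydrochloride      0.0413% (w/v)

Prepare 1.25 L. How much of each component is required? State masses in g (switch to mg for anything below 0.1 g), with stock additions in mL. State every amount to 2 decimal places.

tetracycline 1.72 mL; calcium chloride dihydrate 0.43 g; L-proline 1.97 g; magnesium sulfate 9.48 mL; L-lysine hydrochloride 0.52 g

Working volume: 1.25 L.
tetracycline: V = C2·V2/C1 = 6.04 µg/mL × 1250 mL ÷ 4380 µg/mL = 1.72 mL
calcium chloride dihydrate: 0.347 g/L × 1.25 L = 0.43 g
L-proline: 13.7 mmol/L × 115.13 g/mol × 1.25 L ÷ 1000 = 1.97 g
magnesium sulfate: dilute stock: 2.1 mM × 1250 mL ÷ 277 mM = 9.48 mL
L-lysine hydrochloride: 0.0413 g per 100 mL × 1250 mL ÷ 100 = 0.52 g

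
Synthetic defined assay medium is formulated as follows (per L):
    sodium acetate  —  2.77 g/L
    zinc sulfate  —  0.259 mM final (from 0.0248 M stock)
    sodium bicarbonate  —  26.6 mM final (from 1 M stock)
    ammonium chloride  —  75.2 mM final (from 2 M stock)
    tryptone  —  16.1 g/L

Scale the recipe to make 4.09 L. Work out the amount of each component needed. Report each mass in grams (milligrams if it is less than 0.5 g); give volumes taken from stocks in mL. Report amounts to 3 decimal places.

sodium acetate 11.329 g; zinc sulfate 42.714 mL; sodium bicarbonate 108.794 mL; ammonium chloride 153.784 mL; tryptone 65.849 g

Working volume: 4.09 L.
sodium acetate: 2.77 g/L × 4.09 L = 11.329 g
zinc sulfate: C1V1 = C2V2 → 0.259 mM × 4090 mL ÷ 24.8 mM = 42.714 mL
sodium bicarbonate: C1V1 = C2V2 → 26.6 mM × 4090 mL ÷ 1000 mM = 108.794 mL
ammonium chloride: V = C2·V2/C1 = 75.2 mM × 4090 mL ÷ 2000 mM = 153.784 mL
tryptone: 16.1 g/L × 4.09 L = 65.849 g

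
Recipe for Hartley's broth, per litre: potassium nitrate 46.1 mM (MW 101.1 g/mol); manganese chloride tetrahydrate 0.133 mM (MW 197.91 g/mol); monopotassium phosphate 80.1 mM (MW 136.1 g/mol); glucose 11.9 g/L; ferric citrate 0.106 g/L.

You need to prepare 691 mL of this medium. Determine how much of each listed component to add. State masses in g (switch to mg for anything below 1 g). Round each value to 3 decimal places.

Scale factor relative to 1 L: 0.691.
potassium nitrate: 46.1 mmol/L × 101.1 g/mol × 0.691 L ÷ 1000 = 3.221 g
manganese chloride tetrahydrate: 0.133 mmol/L × 197.91 mg/mmol × 0.691 L = 18.189 mg
monopotassium phosphate: 80.1 mmol/L × 136.1 g/mol × 0.691 L ÷ 1000 = 7.533 g
glucose: 11.9 g/L × 0.691 L = 8.223 g
ferric citrate: 0.106 g/L × 0.691 L = 0.073246 g = 73.246 mg

potassium nitrate 3.221 g; manganese chloride tetrahydrate 18.189 mg; monopotassium phosphate 7.533 g; glucose 8.223 g; ferric citrate 73.246 mg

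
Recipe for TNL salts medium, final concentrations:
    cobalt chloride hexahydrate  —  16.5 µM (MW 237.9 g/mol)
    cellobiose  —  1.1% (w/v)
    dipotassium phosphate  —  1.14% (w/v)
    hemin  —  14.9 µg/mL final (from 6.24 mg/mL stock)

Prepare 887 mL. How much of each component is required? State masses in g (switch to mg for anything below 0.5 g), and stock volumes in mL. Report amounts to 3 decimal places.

cobalt chloride hexahydrate 3.482 mg; cellobiose 9.757 g; dipotassium phosphate 10.112 g; hemin 2.118 mL

Target volume = 887 mL = 0.887 L.
cobalt chloride hexahydrate: 16.5 µmol/L × 237.9 g/mol × 0.887 L ÷ 1000 = 3.482 mg
cellobiose: 1.1% w/v = 11 g/L → 11 × 0.887 L = 9.757 g
dipotassium phosphate: 1.14 g per 100 mL × 887 mL ÷ 100 = 10.112 g
hemin: C1V1 = C2V2 → 14.9 µg/mL × 887 mL ÷ 6240 µg/mL = 2.118 mL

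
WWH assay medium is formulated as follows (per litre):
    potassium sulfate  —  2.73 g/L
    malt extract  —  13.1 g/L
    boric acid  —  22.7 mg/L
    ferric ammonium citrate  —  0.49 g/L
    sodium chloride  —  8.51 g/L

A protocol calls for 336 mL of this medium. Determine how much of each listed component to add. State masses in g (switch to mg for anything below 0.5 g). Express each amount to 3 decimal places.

Scale factor relative to 1 L: 0.336.
potassium sulfate: 2.73 g/L × 0.336 L = 0.917 g
malt extract: 13.1 g/L × 0.336 L = 4.402 g
boric acid: 22.7 mg/L × 0.336 L = 7.627 mg
ferric ammonium citrate: 0.49 g/L × 0.336 L = 0.16464 g = 164.640 mg
sodium chloride: 8.51 g/L × 0.336 L = 2.859 g

potassium sulfate 0.917 g; malt extract 4.402 g; boric acid 7.627 mg; ferric ammonium citrate 164.640 mg; sodium chloride 2.859 g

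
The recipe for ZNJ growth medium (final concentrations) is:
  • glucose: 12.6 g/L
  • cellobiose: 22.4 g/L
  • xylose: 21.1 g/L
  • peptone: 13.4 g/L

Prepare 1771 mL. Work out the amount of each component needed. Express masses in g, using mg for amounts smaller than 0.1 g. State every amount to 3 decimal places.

Scale factor relative to 1 L: 1.771.
glucose: 12.6 g/L × 1.771 L = 22.315 g
cellobiose: 22.4 g/L × 1.771 L = 39.670 g
xylose: 21.1 g/L × 1.771 L = 37.368 g
peptone: 13.4 g/L × 1.771 L = 23.731 g

glucose 22.315 g; cellobiose 39.670 g; xylose 37.368 g; peptone 23.731 g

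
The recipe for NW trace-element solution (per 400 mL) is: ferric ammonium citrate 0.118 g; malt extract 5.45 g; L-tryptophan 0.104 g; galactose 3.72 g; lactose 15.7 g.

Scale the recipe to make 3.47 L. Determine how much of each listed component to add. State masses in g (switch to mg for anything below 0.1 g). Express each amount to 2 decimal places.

Scale factor = 3470 mL / 400 mL = 8.675.
ferric ammonium citrate: 0.118 g × (3470 mL / 400 mL) = 1.02 g
malt extract: 5.45 g × (3470 mL / 400 mL) = 47.28 g
L-tryptophan: 0.104 g × (3470 mL / 400 mL) = 0.90 g
galactose: 3.72 g × (3470 mL / 400 mL) = 32.27 g
lactose: 15.7 g × (3470 mL / 400 mL) = 136.20 g

ferric ammonium citrate 1.02 g; malt extract 47.28 g; L-tryptophan 0.90 g; galactose 32.27 g; lactose 136.20 g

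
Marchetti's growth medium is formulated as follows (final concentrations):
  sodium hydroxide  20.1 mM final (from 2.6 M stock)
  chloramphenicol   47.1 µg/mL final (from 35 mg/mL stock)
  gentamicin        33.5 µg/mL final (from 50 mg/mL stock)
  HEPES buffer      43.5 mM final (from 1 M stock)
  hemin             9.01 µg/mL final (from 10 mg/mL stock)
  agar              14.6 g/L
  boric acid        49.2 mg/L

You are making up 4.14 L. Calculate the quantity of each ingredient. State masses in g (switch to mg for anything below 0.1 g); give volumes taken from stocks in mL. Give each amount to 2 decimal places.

sodium hydroxide 32.01 mL; chloramphenicol 5.57 mL; gentamicin 2.77 mL; HEPES buffer 180.09 mL; hemin 3.73 mL; agar 60.44 g; boric acid 0.20 g

Scale factor relative to 1 L: 4.14.
sodium hydroxide: V = C2·V2/C1 = 20.1 mM × 4140 mL ÷ 2600 mM = 32.01 mL
chloramphenicol: C1V1 = C2V2 → 47.1 µg/mL × 4140 mL ÷ 35000 µg/mL = 5.57 mL
gentamicin: C1V1 = C2V2 → 33.5 µg/mL × 4140 mL ÷ 50000 µg/mL = 2.77 mL
HEPES buffer: C1V1 = C2V2 → 43.5 mM × 4140 mL ÷ 1000 mM = 180.09 mL
hemin: dilute stock: 9.01 µg/mL × 4140 mL ÷ 10000 µg/mL = 3.73 mL
agar: 14.6 g/L × 4.14 L = 60.44 g
boric acid: 49.2 mg/L × 4.14 L = 203.688 mg = 0.20 g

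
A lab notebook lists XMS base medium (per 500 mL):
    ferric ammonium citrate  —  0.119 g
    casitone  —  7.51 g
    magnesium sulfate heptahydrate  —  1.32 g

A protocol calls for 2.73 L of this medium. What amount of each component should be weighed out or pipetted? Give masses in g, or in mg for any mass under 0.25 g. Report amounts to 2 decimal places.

ferric ammonium citrate 0.65 g; casitone 41.00 g; magnesium sulfate heptahydrate 7.21 g

Scale factor = 2730 mL / 500 mL = 5.46.
ferric ammonium citrate: 0.119 g × (2730 mL / 500 mL) = 0.65 g
casitone: 7.51 g × (2730 mL / 500 mL) = 41.00 g
magnesium sulfate heptahydrate: 1.32 g × (2730 mL / 500 mL) = 7.21 g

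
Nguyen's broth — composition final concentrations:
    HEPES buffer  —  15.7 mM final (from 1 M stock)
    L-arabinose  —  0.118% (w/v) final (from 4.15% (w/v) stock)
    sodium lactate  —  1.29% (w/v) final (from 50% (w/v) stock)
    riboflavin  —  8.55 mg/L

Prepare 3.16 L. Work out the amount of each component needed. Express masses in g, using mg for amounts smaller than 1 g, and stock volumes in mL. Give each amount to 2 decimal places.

Working volume: 3.16 L.
HEPES buffer: dilute stock: 15.7 mM × 3160 mL ÷ 1000 mM = 49.61 mL
L-arabinose: V = C2·V2/C1 = 0.118% ÷ 4.15% × 3160 mL = 89.85 mL
sodium lactate: dilute stock: 1.29% ÷ 50% × 3160 mL = 81.53 mL
riboflavin: 8.55 mg/L × 3.16 L = 27.02 mg

HEPES buffer 49.61 mL; L-arabinose 89.85 mL; sodium lactate 81.53 mL; riboflavin 27.02 mg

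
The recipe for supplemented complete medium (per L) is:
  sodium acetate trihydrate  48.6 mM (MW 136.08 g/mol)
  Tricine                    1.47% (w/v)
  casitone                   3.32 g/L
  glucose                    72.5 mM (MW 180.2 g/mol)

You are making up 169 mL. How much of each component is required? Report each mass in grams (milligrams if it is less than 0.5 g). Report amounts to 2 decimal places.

Scale factor relative to 1 L: 0.169.
sodium acetate trihydrate: 48.6 mmol/L × 136.08 g/mol × 0.169 L ÷ 1000 = 1.12 g
Tricine: 1.47% w/v = 14.7 g/L → 14.7 × 0.169 L = 2.48 g
casitone: 3.32 g/L × 0.169 L = 0.56 g
glucose: 72.5 mmol/L × 180.2 g/mol × 0.169 L ÷ 1000 = 2.21 g

sodium acetate trihydrate 1.12 g; Tricine 2.48 g; casitone 0.56 g; glucose 2.21 g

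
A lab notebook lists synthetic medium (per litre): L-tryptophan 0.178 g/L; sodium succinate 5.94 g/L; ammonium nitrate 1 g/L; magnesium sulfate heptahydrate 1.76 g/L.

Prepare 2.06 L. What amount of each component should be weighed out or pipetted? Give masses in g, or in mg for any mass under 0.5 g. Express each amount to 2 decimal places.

L-tryptophan 366.68 mg; sodium succinate 12.24 g; ammonium nitrate 2.06 g; magnesium sulfate heptahydrate 3.63 g

Working volume: 2.06 L.
L-tryptophan: 0.178 g/L × 2.06 L = 0.36668 g = 366.68 mg
sodium succinate: 5.94 g/L × 2.06 L = 12.24 g
ammonium nitrate: 1 g/L × 2.06 L = 2.06 g
magnesium sulfate heptahydrate: 1.76 g/L × 2.06 L = 3.63 g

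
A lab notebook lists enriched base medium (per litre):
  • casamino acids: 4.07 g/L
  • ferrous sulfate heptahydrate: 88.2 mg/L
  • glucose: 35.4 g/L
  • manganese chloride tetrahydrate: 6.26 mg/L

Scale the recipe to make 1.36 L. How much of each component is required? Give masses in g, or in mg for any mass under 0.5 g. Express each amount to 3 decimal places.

casamino acids 5.535 g; ferrous sulfate heptahydrate 119.952 mg; glucose 48.144 g; manganese chloride tetrahydrate 8.514 mg

Scale factor relative to 1 L: 1.36.
casamino acids: 4.07 g/L × 1.36 L = 5.535 g
ferrous sulfate heptahydrate: 88.2 mg/L × 1.36 L = 119.952 mg
glucose: 35.4 g/L × 1.36 L = 48.144 g
manganese chloride tetrahydrate: 6.26 mg/L × 1.36 L = 8.514 mg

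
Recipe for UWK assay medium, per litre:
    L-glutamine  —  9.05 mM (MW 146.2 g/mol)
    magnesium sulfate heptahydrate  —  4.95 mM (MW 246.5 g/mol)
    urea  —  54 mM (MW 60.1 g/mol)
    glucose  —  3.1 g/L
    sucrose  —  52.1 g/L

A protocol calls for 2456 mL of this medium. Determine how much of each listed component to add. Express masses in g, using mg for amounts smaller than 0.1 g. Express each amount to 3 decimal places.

L-glutamine 3.250 g; magnesium sulfate heptahydrate 2.997 g; urea 7.971 g; glucose 7.614 g; sucrose 127.958 g

Scale factor relative to 1 L: 2.456.
L-glutamine: 9.05 mmol/L × 146.2 g/mol × 2.456 L ÷ 1000 = 3.250 g
magnesium sulfate heptahydrate: 4.95 mmol/L × 246.5 g/mol × 2.456 L ÷ 1000 = 2.997 g
urea: 54 mmol/L × 60.1 g/mol × 2.456 L ÷ 1000 = 7.971 g
glucose: 3.1 g/L × 2.456 L = 7.614 g
sucrose: 52.1 g/L × 2.456 L = 127.958 g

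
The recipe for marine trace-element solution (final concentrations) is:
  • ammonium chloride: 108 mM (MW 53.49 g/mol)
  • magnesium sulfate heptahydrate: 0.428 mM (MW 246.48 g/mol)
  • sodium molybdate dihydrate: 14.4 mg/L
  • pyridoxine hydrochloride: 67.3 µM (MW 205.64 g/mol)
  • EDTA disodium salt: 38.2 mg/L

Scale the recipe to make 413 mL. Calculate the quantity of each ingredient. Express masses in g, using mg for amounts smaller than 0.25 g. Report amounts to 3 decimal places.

ammonium chloride 2.386 g; magnesium sulfate heptahydrate 43.569 mg; sodium molybdate dihydrate 5.947 mg; pyridoxine hydrochloride 5.716 mg; EDTA disodium salt 15.777 mg

Scale factor relative to 1 L: 0.413.
ammonium chloride: 108 mmol/L × 53.49 g/mol × 0.413 L ÷ 1000 = 2.386 g
magnesium sulfate heptahydrate: 0.428 mmol/L × 246.48 mg/mmol × 0.413 L = 43.569 mg
sodium molybdate dihydrate: 14.4 mg/L × 0.413 L = 5.947 mg
pyridoxine hydrochloride: 67.3 µmol/L × 205.64 g/mol × 0.413 L ÷ 1000 = 5.716 mg
EDTA disodium salt: 38.2 mg/L × 0.413 L = 15.777 mg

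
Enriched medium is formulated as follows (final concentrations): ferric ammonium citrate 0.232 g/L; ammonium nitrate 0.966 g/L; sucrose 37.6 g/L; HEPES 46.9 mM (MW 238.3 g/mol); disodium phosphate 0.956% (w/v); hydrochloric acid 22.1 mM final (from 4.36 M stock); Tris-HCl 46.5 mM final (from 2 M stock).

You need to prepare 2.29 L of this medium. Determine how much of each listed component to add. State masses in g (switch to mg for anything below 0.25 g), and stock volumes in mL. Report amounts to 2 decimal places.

Scale factor relative to 1 L: 2.29.
ferric ammonium citrate: 0.232 g/L × 2.29 L = 0.53 g
ammonium nitrate: 0.966 g/L × 2.29 L = 2.21 g
sucrose: 37.6 g/L × 2.29 L = 86.10 g
HEPES: 46.9 mmol/L × 238.3 g/mol × 2.29 L ÷ 1000 = 25.59 g
disodium phosphate: 0.956 g per 100 mL × 2290 mL ÷ 100 = 21.89 g
hydrochloric acid: V = C2·V2/C1 = 22.1 mM × 2290 mL ÷ 4360 mM = 11.61 mL
Tris-HCl: C1V1 = C2V2 → 46.5 mM × 2290 mL ÷ 2000 mM = 53.24 mL

ferric ammonium citrate 0.53 g; ammonium nitrate 2.21 g; sucrose 86.10 g; HEPES 25.59 g; disodium phosphate 21.89 g; hydrochloric acid 11.61 mL; Tris-HCl 53.24 mL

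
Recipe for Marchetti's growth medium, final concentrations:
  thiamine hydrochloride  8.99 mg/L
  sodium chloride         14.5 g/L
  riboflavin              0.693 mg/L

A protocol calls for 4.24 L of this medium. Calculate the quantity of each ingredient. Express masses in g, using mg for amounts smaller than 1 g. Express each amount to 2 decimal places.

thiamine hydrochloride 38.12 mg; sodium chloride 61.48 g; riboflavin 2.94 mg

Working volume: 4.24 L.
thiamine hydrochloride: 8.99 mg/L × 4.24 L = 38.12 mg
sodium chloride: 14.5 g/L × 4.24 L = 61.48 g
riboflavin: 0.693 mg/L × 4.24 L = 2.94 mg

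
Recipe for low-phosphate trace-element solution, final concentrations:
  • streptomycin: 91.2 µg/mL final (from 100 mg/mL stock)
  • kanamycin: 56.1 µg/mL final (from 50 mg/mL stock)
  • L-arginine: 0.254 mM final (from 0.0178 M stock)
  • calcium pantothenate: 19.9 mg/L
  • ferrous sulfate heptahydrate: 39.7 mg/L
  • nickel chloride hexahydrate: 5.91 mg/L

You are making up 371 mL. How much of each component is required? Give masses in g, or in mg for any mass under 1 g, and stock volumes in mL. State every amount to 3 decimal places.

Working volume: 371 mL = 0.371 L.
streptomycin: C1V1 = C2V2 → 91.2 µg/mL × 371 mL ÷ 100000 µg/mL = 0.338 mL
kanamycin: C1V1 = C2V2 → 56.1 µg/mL × 371 mL ÷ 50000 µg/mL = 0.416 mL
L-arginine: V = C2·V2/C1 = 0.254 mM × 371 mL ÷ 17.8 mM = 5.294 mL
calcium pantothenate: 19.9 mg/L × 0.371 L = 7.383 mg
ferrous sulfate heptahydrate: 39.7 mg/L × 0.371 L = 14.729 mg
nickel chloride hexahydrate: 5.91 mg/L × 0.371 L = 2.193 mg

streptomycin 0.338 mL; kanamycin 0.416 mL; L-arginine 5.294 mL; calcium pantothenate 7.383 mg; ferrous sulfate heptahydrate 14.729 mg; nickel chloride hexahydrate 2.193 mg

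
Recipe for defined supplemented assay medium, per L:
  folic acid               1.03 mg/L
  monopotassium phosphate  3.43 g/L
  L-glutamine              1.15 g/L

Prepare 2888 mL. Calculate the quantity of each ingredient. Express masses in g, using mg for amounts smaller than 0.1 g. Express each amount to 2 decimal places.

folic acid 2.97 mg; monopotassium phosphate 9.91 g; L-glutamine 3.32 g

Working volume: 2888 mL = 2.888 L.
folic acid: 1.03 mg/L × 2.888 L = 2.97 mg
monopotassium phosphate: 3.43 g/L × 2.888 L = 9.91 g
L-glutamine: 1.15 g/L × 2.888 L = 3.32 g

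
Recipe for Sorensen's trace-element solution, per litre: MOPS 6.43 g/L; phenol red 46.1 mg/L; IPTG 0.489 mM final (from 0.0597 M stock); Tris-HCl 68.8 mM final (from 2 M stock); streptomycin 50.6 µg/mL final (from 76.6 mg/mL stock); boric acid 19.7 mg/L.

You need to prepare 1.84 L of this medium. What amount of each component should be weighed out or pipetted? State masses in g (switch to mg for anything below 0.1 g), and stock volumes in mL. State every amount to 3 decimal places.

MOPS 11.831 g; phenol red 84.824 mg; IPTG 15.071 mL; Tris-HCl 63.296 mL; streptomycin 1.215 mL; boric acid 36.248 mg

Scale factor relative to 1 L: 1.84.
MOPS: 6.43 g/L × 1.84 L = 11.831 g
phenol red: 46.1 mg/L × 1.84 L = 84.824 mg
IPTG: C1V1 = C2V2 → 0.489 mM × 1840 mL ÷ 59.7 mM = 15.071 mL
Tris-HCl: C1V1 = C2V2 → 68.8 mM × 1840 mL ÷ 2000 mM = 63.296 mL
streptomycin: V = C2·V2/C1 = 50.6 µg/mL × 1840 mL ÷ 76600 µg/mL = 1.215 mL
boric acid: 19.7 mg/L × 1.84 L = 36.248 mg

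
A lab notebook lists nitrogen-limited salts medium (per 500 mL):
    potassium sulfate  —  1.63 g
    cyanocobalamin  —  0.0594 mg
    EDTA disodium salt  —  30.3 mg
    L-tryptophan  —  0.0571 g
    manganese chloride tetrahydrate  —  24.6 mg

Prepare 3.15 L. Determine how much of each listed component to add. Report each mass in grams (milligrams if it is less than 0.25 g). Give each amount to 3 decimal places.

potassium sulfate 10.269 g; cyanocobalamin 0.374 mg; EDTA disodium salt 190.890 mg; L-tryptophan 0.360 g; manganese chloride tetrahydrate 154.980 mg

Scale factor = 3150 mL / 500 mL = 6.3.
potassium sulfate: 1.63 g × (3150 mL / 500 mL) = 10.269 g
cyanocobalamin: 0.0594 mg × (3150 mL / 500 mL) = 0.374 mg
EDTA disodium salt: 30.3 mg × (3150 mL / 500 mL) = 190.890 mg
L-tryptophan: 0.0571 g × (3150 mL / 500 mL) = 0.360 g
manganese chloride tetrahydrate: 24.6 mg × (3150 mL / 500 mL) = 154.980 mg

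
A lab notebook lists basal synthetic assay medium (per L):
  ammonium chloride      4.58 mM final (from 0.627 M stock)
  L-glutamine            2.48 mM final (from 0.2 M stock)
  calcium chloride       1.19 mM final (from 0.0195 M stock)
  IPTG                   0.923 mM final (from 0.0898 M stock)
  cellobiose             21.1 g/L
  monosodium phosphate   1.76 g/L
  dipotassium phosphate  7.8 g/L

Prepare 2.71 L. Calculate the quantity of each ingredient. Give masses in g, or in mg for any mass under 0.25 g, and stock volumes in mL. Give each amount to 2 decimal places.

ammonium chloride 19.80 mL; L-glutamine 33.60 mL; calcium chloride 165.38 mL; IPTG 27.85 mL; cellobiose 57.18 g; monosodium phosphate 4.77 g; dipotassium phosphate 21.14 g

Working volume: 2.71 L.
ammonium chloride: dilute stock: 4.58 mM × 2710 mL ÷ 627 mM = 19.80 mL
L-glutamine: V = C2·V2/C1 = 2.48 mM × 2710 mL ÷ 200 mM = 33.60 mL
calcium chloride: dilute stock: 1.19 mM × 2710 mL ÷ 19.5 mM = 165.38 mL
IPTG: C1V1 = C2V2 → 0.923 mM × 2710 mL ÷ 89.8 mM = 27.85 mL
cellobiose: 21.1 g/L × 2.71 L = 57.18 g
monosodium phosphate: 1.76 g/L × 2.71 L = 4.77 g
dipotassium phosphate: 7.8 g/L × 2.71 L = 21.14 g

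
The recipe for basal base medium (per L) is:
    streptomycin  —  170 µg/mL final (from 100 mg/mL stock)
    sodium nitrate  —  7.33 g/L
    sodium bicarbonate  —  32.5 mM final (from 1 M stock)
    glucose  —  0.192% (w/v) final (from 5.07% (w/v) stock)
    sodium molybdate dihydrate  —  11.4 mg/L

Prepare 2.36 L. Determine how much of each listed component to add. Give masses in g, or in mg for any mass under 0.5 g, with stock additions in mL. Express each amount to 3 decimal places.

Scale factor relative to 1 L: 2.36.
streptomycin: dilute stock: 170 µg/mL × 2360 mL ÷ 100000 µg/mL = 4.012 mL
sodium nitrate: 7.33 g/L × 2.36 L = 17.299 g
sodium bicarbonate: C1V1 = C2V2 → 32.5 mM × 2360 mL ÷ 1000 mM = 76.700 mL
glucose: dilute stock: 0.192% ÷ 5.07% × 2360 mL = 89.373 mL
sodium molybdate dihydrate: 11.4 mg/L × 2.36 L = 26.904 mg

streptomycin 4.012 mL; sodium nitrate 17.299 g; sodium bicarbonate 76.700 mL; glucose 89.373 mL; sodium molybdate dihydrate 26.904 mg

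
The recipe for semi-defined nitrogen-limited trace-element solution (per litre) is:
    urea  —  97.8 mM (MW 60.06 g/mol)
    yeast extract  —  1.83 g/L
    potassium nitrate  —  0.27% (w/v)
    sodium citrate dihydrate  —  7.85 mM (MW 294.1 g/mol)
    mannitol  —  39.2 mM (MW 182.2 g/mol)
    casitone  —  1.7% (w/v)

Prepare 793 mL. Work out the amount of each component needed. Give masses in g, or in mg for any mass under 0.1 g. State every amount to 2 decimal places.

Working volume: 793 mL = 0.793 L.
urea: 97.8 mmol/L × 60.06 g/mol × 0.793 L ÷ 1000 = 4.66 g
yeast extract: 1.83 g/L × 0.793 L = 1.45 g
potassium nitrate: 0.27% w/v = 2.7 g/L → 2.7 × 0.793 L = 2.14 g
sodium citrate dihydrate: 7.85 mmol/L × 294.1 g/mol × 0.793 L ÷ 1000 = 1.83 g
mannitol: 39.2 mmol/L × 182.2 g/mol × 0.793 L ÷ 1000 = 5.66 g
casitone: 1.7 g per 100 mL × 793 mL ÷ 100 = 13.48 g

urea 4.66 g; yeast extract 1.45 g; potassium nitrate 2.14 g; sodium citrate dihydrate 1.83 g; mannitol 5.66 g; casitone 13.48 g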